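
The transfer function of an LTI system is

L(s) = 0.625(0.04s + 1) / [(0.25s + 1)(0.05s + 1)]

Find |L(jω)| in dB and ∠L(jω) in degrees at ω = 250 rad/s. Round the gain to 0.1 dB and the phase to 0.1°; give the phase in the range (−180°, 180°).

-41.9 dB, -90.2°

At ω = 250 rad/s:
zero (1 + j250·0.04) = 1 + j10 → |·| ≈ 10.05, ∠ ≈ 84.29°
pole (1 + j250·0.25) = 1 + j62.5 → |·| ≈ 62.508, ∠ ≈ 89.08°
pole (1 + j250·0.05) = 1 + j12.5 → |·| ≈ 12.54, ∠ ≈ 85.43°
|L| = 0.625 · 10.05 / (62.508 · 12.54) ≈ 0.0080133
Gain = 20 log₁₀(0.0080133) ≈ -41.92 dB
∠L = (84.29°) − (89.08° + 85.43°) = -90.22°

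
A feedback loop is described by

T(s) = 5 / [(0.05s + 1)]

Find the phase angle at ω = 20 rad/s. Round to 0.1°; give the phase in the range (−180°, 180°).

At ω = 20 rad/s:
pole (1 + j20·0.05) = 1 + j1 → |·| ≈ 1.4142, ∠ ≈ 45.00°
∠T = (0°) − (45.00°) = -45.00°

-45.0°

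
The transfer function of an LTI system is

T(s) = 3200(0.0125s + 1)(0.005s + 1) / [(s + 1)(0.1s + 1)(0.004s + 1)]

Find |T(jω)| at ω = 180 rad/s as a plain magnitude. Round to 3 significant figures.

2.65

At ω = 180 rad/s:
zero (1 + j180·0.0125) = 1 + j2.25 → |·| ≈ 2.4622, ∠ ≈ 66.04°
zero (1 + j180·0.005) = 1 + j0.9 → |·| ≈ 1.3454, ∠ ≈ 41.99°
pole (1 + j180·1) = 1 + j180 → |·| ≈ 180, ∠ ≈ 89.68°
pole (1 + j180·0.1) = 1 + j18 → |·| ≈ 18.028, ∠ ≈ 86.82°
pole (1 + j180·0.004) = 1 + j0.72 → |·| ≈ 1.2322, ∠ ≈ 35.75°
|T| = 3200 · 2.4622 · 1.3454 / (180 · 18.028 · 1.2322) ≈ 2.6511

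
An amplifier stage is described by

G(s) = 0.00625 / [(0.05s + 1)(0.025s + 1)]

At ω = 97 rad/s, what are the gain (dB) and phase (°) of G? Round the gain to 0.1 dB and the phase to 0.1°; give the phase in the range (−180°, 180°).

At ω = 97 rad/s:
pole (1 + j97·0.05) = 1 + j4.85 → |·| ≈ 4.952, ∠ ≈ 78.35°
pole (1 + j97·0.025) = 1 + j2.425 → |·| ≈ 2.6231, ∠ ≈ 67.59°
|G| = 0.00625 · 1 / (4.952 · 2.6231) ≈ 0.00048115
Gain = 20 log₁₀(0.00048115) ≈ -66.35 dB
∠G = (0°) − (78.35° + 67.59°) = -145.94°

-66.4 dB, -145.9°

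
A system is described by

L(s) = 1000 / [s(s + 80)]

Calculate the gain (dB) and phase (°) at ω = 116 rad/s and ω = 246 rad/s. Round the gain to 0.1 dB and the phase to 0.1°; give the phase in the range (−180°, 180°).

ω = 116: -24.3 dB, -145.4°; ω = 246: -36.1 dB, -162.0°

At s = jω = j116:
pole (s+80): 80 + j116 → |·| = √(80²+116²) = √19856 ≈ 140.91, ∠ = arctan(116/80) ≈ 55.41°
pole at origin: |s| = 116, ∠ = 90.00° (in denominator)
|L| = 1000 / 16346 ≈ 0.061177
Gain = 20 log₁₀(0.061177) ≈ -24.27 dB
∠L = 0.00° − 145.41° = -145.41°

At s = jω = j246:
pole (s+80): 80 + j246 → |·| = √(80²+246²) = √66916 ≈ 258.68, ∠ = arctan(246/80) ≈ 71.99°
pole at origin: |s| = 246, ∠ = 90.00° (in denominator)
|L| = 1000 / 63635 ≈ 0.015715
Gain = 20 log₁₀(0.015715) ≈ -36.07 dB
∠L = 0.00° − 161.99° = -161.99°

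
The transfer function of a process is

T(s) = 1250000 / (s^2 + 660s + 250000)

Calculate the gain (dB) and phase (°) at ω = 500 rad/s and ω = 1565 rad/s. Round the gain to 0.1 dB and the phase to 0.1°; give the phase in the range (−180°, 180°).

At s = jω = j500:
quadratic: (j500)² + 660·j500 + 250000 = 0 + j330000 → |·| ≈ 3.3e+05, ∠ ≈ 90.00°
|T| = 1250000 / 3.3e+05 ≈ 3.7879
Gain = 20 log₁₀(3.7879) ≈ 11.57 dB
∠T = 0.00° − 90.00° = -90.00°

At s = jω = j1565:
quadratic: (j1565)² + 660·j1565 + 250000 = -2199225 + j1032900 → |·| ≈ 2.4297e+06, ∠ ≈ 154.84°
|T| = 1250000 / 2.4297e+06 ≈ 0.51447
Gain = 20 log₁₀(0.51447) ≈ -5.77 dB
∠T = 0.00° − 154.84° = -154.84°

ω = 500: 11.6 dB, -90.0°; ω = 1565: -5.8 dB, -154.8°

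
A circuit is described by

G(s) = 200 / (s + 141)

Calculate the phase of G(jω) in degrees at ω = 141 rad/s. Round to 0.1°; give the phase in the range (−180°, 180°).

-45.0°

Substitute s = j141:
Numerator: 200 = 200 + j0
Denominator: (j141) + 141 = 141 + j141
|N| = √(200² + 0²) ≈ 200, ∠N ≈ 0.00°
|D| = √(141² + 141²) ≈ 199.4, ∠D ≈ 45.00°
∠G = 0.00° − 45.00° = -45.00°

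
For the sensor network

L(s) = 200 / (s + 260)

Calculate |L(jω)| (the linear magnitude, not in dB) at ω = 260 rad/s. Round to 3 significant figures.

At s = jω = j260:
pole (s+260): 260 + j260 → |·| = √(260²+260²) = √135200 ≈ 367.7, ∠ = arctan(260/260) ≈ 45.00°
|L| = 200 / 367.7 ≈ 0.54392

0.544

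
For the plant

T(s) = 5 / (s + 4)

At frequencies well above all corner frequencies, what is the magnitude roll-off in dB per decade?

Each pole contributes −20 dB/decade at high frequency; each zero contributes +20 dB/decade.
Net: 0 zero(s) − 1 pole(s) → -20 dB/decade.

-20 dB/decade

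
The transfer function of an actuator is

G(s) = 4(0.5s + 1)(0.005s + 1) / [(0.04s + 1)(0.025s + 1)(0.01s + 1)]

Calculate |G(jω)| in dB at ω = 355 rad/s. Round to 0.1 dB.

At ω = 355 rad/s:
zero (1 + j355·0.5) = 1 + j177.5 → |·| ≈ 177.5, ∠ ≈ 89.68°
zero (1 + j355·0.005) = 1 + j1.775 → |·| ≈ 2.0373, ∠ ≈ 60.60°
pole (1 + j355·0.04) = 1 + j14.2 → |·| ≈ 14.235, ∠ ≈ 85.97°
pole (1 + j355·0.025) = 1 + j8.875 → |·| ≈ 8.9312, ∠ ≈ 83.57°
pole (1 + j355·0.01) = 1 + j3.55 → |·| ≈ 3.6882, ∠ ≈ 74.27°
|G| = 4 · 177.5 · 2.0373 / (14.235 · 8.9312 · 3.6882) ≈ 3.0848
Gain = 20 log₁₀(3.0848) ≈ 9.78 dB

9.8 dB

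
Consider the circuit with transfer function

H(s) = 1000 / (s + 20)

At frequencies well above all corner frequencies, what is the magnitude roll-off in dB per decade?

Each pole contributes −20 dB/decade at high frequency; each zero contributes +20 dB/decade.
Net: 0 zero(s) − 1 pole(s) → -20 dB/decade.

-20 dB/decade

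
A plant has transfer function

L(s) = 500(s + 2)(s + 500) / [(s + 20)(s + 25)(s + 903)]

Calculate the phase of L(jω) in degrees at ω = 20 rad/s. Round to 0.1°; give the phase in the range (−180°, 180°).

At s = jω = j20:
zero (s+2): 2 + j20 → |·| = √(2²+20²) = √404 ≈ 20.1, ∠ = arctan(20/2) ≈ 84.29°
zero (s+500): 500 + j20 → |·| = √(500²+20²) = √250400 ≈ 500.4, ∠ = arctan(20/500) ≈ 2.29°
pole (s+20): 20 + j20 → |·| = √(20²+20²) = √800 ≈ 28.284, ∠ = arctan(20/20) ≈ 45.00°
pole (s+25): 25 + j20 → |·| = √(25²+20²) = √1025 ≈ 32.016, ∠ = arctan(20/25) ≈ 38.66°
pole (s+903): 903 + j20 → |·| = √(903²+20²) = √815809 ≈ 903.22, ∠ = arctan(20/903) ≈ 1.27°
∠L = 86.58° − 84.93° = 1.65°

1.7°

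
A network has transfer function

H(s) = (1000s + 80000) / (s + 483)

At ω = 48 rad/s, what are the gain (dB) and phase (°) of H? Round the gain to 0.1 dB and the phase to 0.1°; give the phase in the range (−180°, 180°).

Substitute s = j48:
Numerator: 1000(j48) + 80000 = 80000 + j48000
Denominator: (j48) + 483 = 483 + j48
|N| = √(80000² + 48000²) ≈ 93295, ∠N ≈ 30.96°
|D| = √(483² + 48²) ≈ 485.38, ∠D ≈ 5.68°
|H| = 93295 / 485.38 ≈ 192.21
Gain = 20 log₁₀(192.21) ≈ 45.68 dB
∠H = 30.96° − 5.68° = 25.28°

45.7 dB, 25.3°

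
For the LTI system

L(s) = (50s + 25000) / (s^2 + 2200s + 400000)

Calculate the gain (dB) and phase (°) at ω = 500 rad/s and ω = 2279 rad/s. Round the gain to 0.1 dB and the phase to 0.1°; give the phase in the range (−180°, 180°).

Substitute s = j500:
Numerator: 50(j500) + 25000 = 25000 + j25000
Denominator: (j500)^2 + 2200(j500) + 400000 = 150000 + j1100000
|N| = √(25000² + 25000²) ≈ 35355, ∠N ≈ 45.00°
|D| = √(150000² + 1100000²) ≈ 1.1102e+06, ∠D ≈ 82.23°
|L| = 35355 / 1.1102e+06 ≈ 0.031846
Gain = 20 log₁₀(0.031846) ≈ -29.94 dB
∠L = 45.00° − 82.23° = -37.23°

Substitute s = j2279:
Numerator: 50(j2279) + 25000 = 25000 + j113950
Denominator: (j2279)^2 + 2200(j2279) + 400000 = -4793841 + j5013800
|N| = √(25000² + 113950²) ≈ 1.1666e+05, ∠N ≈ 77.63°
|D| = √(4793841² + 5013800²) ≈ 6.9368e+06, ∠D ≈ 133.72°
|L| = 1.1666e+05 / 6.9368e+06 ≈ 0.016818
Gain = 20 log₁₀(0.016818) ≈ -35.48 dB
∠L = 77.63° − 133.72° = -56.09°

ω = 500: -29.9 dB, -37.2°; ω = 2279: -35.5 dB, -56.1°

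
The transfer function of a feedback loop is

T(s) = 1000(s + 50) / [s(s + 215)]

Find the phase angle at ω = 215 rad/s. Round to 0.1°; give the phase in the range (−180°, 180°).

-58.1°

At s = jω = j215:
zero (s+50): 50 + j215 → |·| = √(50²+215²) = √48725 ≈ 220.74, ∠ = arctan(215/50) ≈ 76.91°
pole (s+215): 215 + j215 → |·| = √(215²+215²) = √92450 ≈ 304.06, ∠ = arctan(215/215) ≈ 45.00°
pole at origin: |s| = 215, ∠ = 90.00° (in denominator)
∠T = 76.91° − 135.00° = -58.09°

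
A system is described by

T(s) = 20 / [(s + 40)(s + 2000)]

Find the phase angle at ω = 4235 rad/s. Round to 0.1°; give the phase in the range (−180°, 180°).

-154.2°

At s = jω = j4235:
pole (s+40): 40 + j4235 → |·| = √(40²+4235²) = √17936825 ≈ 4235.2, ∠ = arctan(4235/40) ≈ 89.46°
pole (s+2000): 2000 + j4235 → |·| = √(2000²+4235²) = √21935225 ≈ 4683.5, ∠ = arctan(4235/2000) ≈ 64.72°
∠T = 0.00° − 154.18° = -154.18°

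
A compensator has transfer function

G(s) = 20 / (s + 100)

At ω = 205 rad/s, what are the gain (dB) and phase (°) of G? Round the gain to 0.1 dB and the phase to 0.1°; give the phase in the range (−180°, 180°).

Substitute s = j205:
Numerator: 20 = 20 + j0
Denominator: (j205) + 100 = 100 + j205
|N| = √(20² + 0²) ≈ 20, ∠N ≈ 0.00°
|D| = √(100² + 205²) ≈ 228.09, ∠D ≈ 64.00°
|G| = 20 / 228.09 ≈ 0.087685
Gain = 20 log₁₀(0.087685) ≈ -21.14 dB
∠G = 0.00° − 64.00° = -64.00°

-21.1 dB, -64.0°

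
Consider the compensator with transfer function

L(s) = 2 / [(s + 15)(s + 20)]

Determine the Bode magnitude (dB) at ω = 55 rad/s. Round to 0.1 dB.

-64.4 dB

At s = jω = j55:
pole (s+15): 15 + j55 → |·| = √(15²+55²) = √3250 ≈ 57.009, ∠ = arctan(55/15) ≈ 74.74°
pole (s+20): 20 + j55 → |·| = √(20²+55²) = √3425 ≈ 58.523, ∠ = arctan(55/20) ≈ 70.02°
|L| = 2 / 3336.3 ≈ 0.00059947
Gain = 20 log₁₀(0.00059947) ≈ -64.44 dB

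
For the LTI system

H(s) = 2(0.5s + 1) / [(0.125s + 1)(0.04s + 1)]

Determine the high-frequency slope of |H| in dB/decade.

Each pole contributes −20 dB/decade at high frequency; each zero contributes +20 dB/decade.
Net: 1 zero(s) − 2 pole(s) → -20 dB/decade.

-20 dB/decade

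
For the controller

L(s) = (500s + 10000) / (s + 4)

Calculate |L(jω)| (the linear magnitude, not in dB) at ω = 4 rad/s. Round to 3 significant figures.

Substitute s = j4:
Numerator: 500(j4) + 10000 = 10000 + j2000
Denominator: (j4) + 4 = 4 + j4
|N| = √(10000² + 2000²) ≈ 10198, ∠N ≈ 11.31°
|D| = √(4² + 4²) ≈ 5.6569, ∠D ≈ 45.00°
|L| = 10198 / 5.6569 ≈ 1802.8

1.80e+03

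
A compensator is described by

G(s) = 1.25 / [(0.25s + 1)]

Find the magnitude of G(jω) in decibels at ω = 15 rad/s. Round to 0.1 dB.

-9.8 dB

At ω = 15 rad/s:
pole (1 + j15·0.25) = 1 + j3.75 → |·| ≈ 3.881, ∠ ≈ 75.07°
|G| = 1.25 · 1 / (3.881) ≈ 0.32208
Gain = 20 log₁₀(0.32208) ≈ -9.84 dB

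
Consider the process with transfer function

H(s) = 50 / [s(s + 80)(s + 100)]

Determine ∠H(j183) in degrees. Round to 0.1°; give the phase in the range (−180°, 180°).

142.3°

At s = jω = j183:
pole (s+80): 80 + j183 → |·| = √(80²+183²) = √39889 ≈ 199.72, ∠ = arctan(183/80) ≈ 66.39°
pole (s+100): 100 + j183 → |·| = √(100²+183²) = √43489 ≈ 208.54, ∠ = arctan(183/100) ≈ 61.35°
pole at origin: |s| = 183, ∠ = 90.00° (in denominator)
∠H = 0.00° − 217.74° = -217.74° ≡ 142.26° (principal value)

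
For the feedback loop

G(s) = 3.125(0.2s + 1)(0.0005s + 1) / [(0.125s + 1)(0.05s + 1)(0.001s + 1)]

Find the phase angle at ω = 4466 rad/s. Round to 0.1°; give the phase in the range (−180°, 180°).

-101.2°

At ω = 4466 rad/s:
zero (1 + j4466·0.2) = 1 + j893.2 → |·| ≈ 893.2, ∠ ≈ 89.94°
zero (1 + j4466·0.0005) = 1 + j2.233 → |·| ≈ 2.4467, ∠ ≈ 65.88°
pole (1 + j4466·0.125) = 1 + j558.25 → |·| ≈ 558.25, ∠ ≈ 89.90°
pole (1 + j4466·0.05) = 1 + j223.3 → |·| ≈ 223.3, ∠ ≈ 89.74°
pole (1 + j4466·0.001) = 1 + j4.466 → |·| ≈ 4.5766, ∠ ≈ 77.38°
∠G = (89.94° + 65.88°) − (89.90° + 89.74° + 77.38°) = -101.20°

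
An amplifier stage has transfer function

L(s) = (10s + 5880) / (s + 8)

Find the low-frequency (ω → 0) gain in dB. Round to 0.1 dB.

L(0) = 5880 / 8 = 735
20 log₁₀(735) ≈ 57.33 dB

57.3 dB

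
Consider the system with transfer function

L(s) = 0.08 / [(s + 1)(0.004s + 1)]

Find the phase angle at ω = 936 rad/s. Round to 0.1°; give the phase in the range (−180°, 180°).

-165.0°

At ω = 936 rad/s:
pole (1 + j936·1) = 1 + j936 → |·| ≈ 936, ∠ ≈ 89.94°
pole (1 + j936·0.004) = 1 + j3.744 → |·| ≈ 3.8752, ∠ ≈ 75.05°
∠L = (0°) − (89.94° + 75.05°) = -164.99°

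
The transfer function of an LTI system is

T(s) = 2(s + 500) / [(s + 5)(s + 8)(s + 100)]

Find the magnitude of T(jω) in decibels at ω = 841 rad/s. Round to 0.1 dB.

At s = jω = j841:
zero (s+500): 500 + j841 → |·| = √(500²+841²) = √957281 ≈ 978.41, ∠ = arctan(841/500) ≈ 59.27°
pole (s+5): 5 + j841 → |·| = √(5²+841²) = √707306 ≈ 841.01, ∠ = arctan(841/5) ≈ 89.66°
pole (s+8): 8 + j841 → |·| = √(8²+841²) = √707345 ≈ 841.04, ∠ = arctan(841/8) ≈ 89.45°
pole (s+100): 100 + j841 → |·| = √(100²+841²) = √717281 ≈ 846.92, ∠ = arctan(841/100) ≈ 83.22°
|T| = 2 · 978.41 / 5.9905e+08 ≈ 3.2665e-06
Gain = 20 log₁₀(3.2665e-06) ≈ -109.72 dB

-109.7 dB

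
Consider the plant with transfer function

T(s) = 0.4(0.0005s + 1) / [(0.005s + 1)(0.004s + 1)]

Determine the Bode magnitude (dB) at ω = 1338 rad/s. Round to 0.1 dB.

At ω = 1338 rad/s:
zero (1 + j1338·0.0005) = 1 + j0.669 → |·| ≈ 1.2031, ∠ ≈ 33.78°
pole (1 + j1338·0.005) = 1 + j6.69 → |·| ≈ 6.7643, ∠ ≈ 81.50°
pole (1 + j1338·0.004) = 1 + j5.352 → |·| ≈ 5.4446, ∠ ≈ 79.42°
|T| = 0.4 · 1.2031 / (6.7643 · 5.4446) ≈ 0.013067
Gain = 20 log₁₀(0.013067) ≈ -37.68 dB

-37.7 dB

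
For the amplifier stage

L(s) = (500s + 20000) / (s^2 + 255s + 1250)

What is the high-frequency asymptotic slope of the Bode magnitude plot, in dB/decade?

-20 dB/decade

Each pole contributes −20 dB/decade at high frequency; each zero contributes +20 dB/decade.
Net: 1 zero(s) − 2 pole(s) → -20 dB/decade.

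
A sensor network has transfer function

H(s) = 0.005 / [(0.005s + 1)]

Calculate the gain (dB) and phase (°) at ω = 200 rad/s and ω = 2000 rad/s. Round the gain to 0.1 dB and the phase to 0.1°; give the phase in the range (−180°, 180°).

ω = 200: -49.0 dB, -45.0°; ω = 2000: -66.1 dB, -84.3°

At ω = 200 rad/s:
pole (1 + j200·0.005) = 1 + j1 → |·| ≈ 1.4142, ∠ ≈ 45.00°
|H| = 0.005 · 1 / (1.4142) ≈ 0.0035356
Gain = 20 log₁₀(0.0035356) ≈ -49.03 dB
∠H = (0°) − (45.00°) = -45.00°

At ω = 2000 rad/s:
pole (1 + j2000·0.005) = 1 + j10 → |·| ≈ 10.05, ∠ ≈ 84.29°
|H| = 0.005 · 1 / (10.05) ≈ 0.00049751
Gain = 20 log₁₀(0.00049751) ≈ -66.06 dB
∠H = (0°) − (84.29°) = -84.29°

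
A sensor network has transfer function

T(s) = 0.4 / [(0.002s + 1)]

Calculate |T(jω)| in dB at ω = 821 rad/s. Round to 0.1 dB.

At ω = 821 rad/s:
pole (1 + j821·0.002) = 1 + j1.642 → |·| ≈ 1.9225, ∠ ≈ 58.66°
|T| = 0.4 · 1 / (1.9225) ≈ 0.20806
Gain = 20 log₁₀(0.20806) ≈ -13.64 dB

-13.6 dB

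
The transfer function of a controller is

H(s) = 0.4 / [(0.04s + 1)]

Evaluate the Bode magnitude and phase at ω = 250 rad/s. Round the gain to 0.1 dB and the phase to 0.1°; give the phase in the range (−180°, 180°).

-28.0 dB, -84.3°

At ω = 250 rad/s:
pole (1 + j250·0.04) = 1 + j10 → |·| ≈ 10.05, ∠ ≈ 84.29°
|H| = 0.4 · 1 / (10.05) ≈ 0.039801
Gain = 20 log₁₀(0.039801) ≈ -28.00 dB
∠H = (0°) − (84.29°) = -84.29°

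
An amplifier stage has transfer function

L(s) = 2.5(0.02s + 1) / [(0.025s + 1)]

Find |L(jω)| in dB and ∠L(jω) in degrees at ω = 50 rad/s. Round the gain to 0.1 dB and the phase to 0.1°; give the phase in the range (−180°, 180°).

At ω = 50 rad/s:
zero (1 + j50·0.02) = 1 + j1 → |·| ≈ 1.4142, ∠ ≈ 45.00°
pole (1 + j50·0.025) = 1 + j1.25 → |·| ≈ 1.6008, ∠ ≈ 51.34°
|L| = 2.5 · 1.4142 / (1.6008) ≈ 2.2086
Gain = 20 log₁₀(2.2086) ≈ 6.88 dB
∠L = (45.00°) − (51.34°) = -6.34°

6.9 dB, -6.3°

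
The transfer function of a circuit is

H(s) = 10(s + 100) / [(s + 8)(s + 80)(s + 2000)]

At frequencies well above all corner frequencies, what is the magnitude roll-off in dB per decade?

Each pole contributes −20 dB/decade at high frequency; each zero contributes +20 dB/decade.
Net: 1 zero(s) − 3 pole(s) → -40 dB/decade.

-40 dB/decade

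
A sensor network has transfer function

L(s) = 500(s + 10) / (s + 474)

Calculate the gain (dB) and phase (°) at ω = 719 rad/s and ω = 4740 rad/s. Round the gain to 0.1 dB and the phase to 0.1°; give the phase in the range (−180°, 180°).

At s = jω = j719:
zero (s+10): 10 + j719 → |·| = √(10²+719²) = √517061 ≈ 719.07, ∠ = arctan(719/10) ≈ 89.20°
pole (s+474): 474 + j719 → |·| = √(474²+719²) = √741637 ≈ 861.18, ∠ = arctan(719/474) ≈ 56.61°
|L| = 500 · 719.07 / 861.18 ≈ 417.49
Gain = 20 log₁₀(417.49) ≈ 52.41 dB
∠L = 89.20° − 56.61° = 32.59°

At s = jω = j4740:
zero (s+10): 10 + j4740 → |·| = √(10²+4740²) = √22467700 ≈ 4740, ∠ = arctan(4740/10) ≈ 89.88°
pole (s+474): 474 + j4740 → |·| = √(474²+4740²) = √22692276 ≈ 4763.6, ∠ = arctan(4740/474) ≈ 84.29°
|L| = 500 · 4740 / 4763.6 ≈ 497.52
Gain = 20 log₁₀(497.52) ≈ 53.94 dB
∠L = 89.88° − 84.29° = 5.59°

ω = 719: 52.4 dB, 32.6°; ω = 4740: 53.9 dB, 5.6°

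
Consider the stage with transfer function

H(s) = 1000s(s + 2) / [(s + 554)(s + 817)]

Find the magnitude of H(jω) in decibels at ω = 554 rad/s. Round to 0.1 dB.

52.0 dB

At s = jω = j554:
zero (s+2): 2 + j554 → |·| = √(2²+554²) = √306920 ≈ 554, ∠ = arctan(554/2) ≈ 89.79°
zero at origin: s = j554 → |·| = 554, ∠ = 90.00°
pole (s+554): 554 + j554 → |·| = √(554²+554²) = √613832 ≈ 783.47, ∠ = arctan(554/554) ≈ 45.00°
pole (s+817): 817 + j554 → |·| = √(817²+554²) = √974405 ≈ 987.12, ∠ = arctan(554/817) ≈ 34.14°
|H| = 1000 · 3.0692e+05 / 7.7338e+05 ≈ 396.86
Gain = 20 log₁₀(396.86) ≈ 51.97 dB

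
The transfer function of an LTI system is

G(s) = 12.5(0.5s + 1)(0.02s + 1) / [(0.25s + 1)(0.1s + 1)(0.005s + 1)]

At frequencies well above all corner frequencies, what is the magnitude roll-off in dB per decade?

Each pole contributes −20 dB/decade at high frequency; each zero contributes +20 dB/decade.
Net: 2 zero(s) − 3 pole(s) → -20 dB/decade.

-20 dB/decade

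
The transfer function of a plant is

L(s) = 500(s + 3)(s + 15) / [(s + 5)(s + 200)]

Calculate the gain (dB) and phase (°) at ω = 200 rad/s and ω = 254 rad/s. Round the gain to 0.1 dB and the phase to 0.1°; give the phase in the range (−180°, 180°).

At s = jω = j200:
zero (s+3): 3 + j200 → |·| = √(3²+200²) = √40009 ≈ 200.02, ∠ = arctan(200/3) ≈ 89.14°
zero (s+15): 15 + j200 → |·| = √(15²+200²) = √40225 ≈ 200.56, ∠ = arctan(200/15) ≈ 85.71°
pole (s+5): 5 + j200 → |·| = √(5²+200²) = √40025 ≈ 200.06, ∠ = arctan(200/5) ≈ 88.57°
pole (s+200): 200 + j200 → |·| = √(200²+200²) = √80000 ≈ 282.84, ∠ = arctan(200/200) ≈ 45.00°
|L| = 500 · 40116 / 56585 ≈ 354.48
Gain = 20 log₁₀(354.48) ≈ 50.99 dB
∠L = 174.85° − 133.57° = 41.28°

At s = jω = j254:
zero (s+3): 3 + j254 → |·| = √(3²+254²) = √64525 ≈ 254.02, ∠ = arctan(254/3) ≈ 89.32°
zero (s+15): 15 + j254 → |·| = √(15²+254²) = √64741 ≈ 254.44, ∠ = arctan(254/15) ≈ 86.62°
pole (s+5): 5 + j254 → |·| = √(5²+254²) = √64541 ≈ 254.05, ∠ = arctan(254/5) ≈ 88.87°
pole (s+200): 200 + j254 → |·| = √(200²+254²) = √104516 ≈ 323.29, ∠ = arctan(254/200) ≈ 51.78°
|L| = 500 · 64633 / 82132 ≈ 393.47
Gain = 20 log₁₀(393.47) ≈ 51.90 dB
∠L = 175.94° − 140.65° = 35.29°

ω = 200: 51.0 dB, 41.3°; ω = 254: 51.9 dB, 35.3°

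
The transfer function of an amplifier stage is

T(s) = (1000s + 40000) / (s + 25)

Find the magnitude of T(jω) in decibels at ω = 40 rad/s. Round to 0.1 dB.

61.6 dB

Substitute s = j40:
Numerator: 1000(j40) + 40000 = 40000 + j40000
Denominator: (j40) + 25 = 25 + j40
|N| = √(40000² + 40000²) ≈ 56569, ∠N ≈ 45.00°
|D| = √(25² + 40²) ≈ 47.17, ∠D ≈ 57.99°
|T| = 56569 / 47.17 ≈ 1199.3
Gain = 20 log₁₀(1199.3) ≈ 61.58 dB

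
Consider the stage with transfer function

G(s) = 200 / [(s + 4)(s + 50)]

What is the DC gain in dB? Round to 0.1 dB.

G(0) = 200 / (4·50) = 1
20 log₁₀(1) ≈ 0.00 dB

0.0 dB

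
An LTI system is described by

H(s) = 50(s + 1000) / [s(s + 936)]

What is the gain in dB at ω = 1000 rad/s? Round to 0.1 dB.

At s = jω = j1000:
zero (s+1000): 1000 + j1000 → |·| = √(1000²+1000²) = √2000000 ≈ 1414.2, ∠ = arctan(1000/1000) ≈ 45.00°
pole (s+936): 936 + j1000 → |·| = √(936²+1000²) = √1876096 ≈ 1369.7, ∠ = arctan(1000/936) ≈ 46.89°
pole at origin: |s| = 1000, ∠ = 90.00° (in denominator)
|H| = 50 · 1414.2 / 1.3697e+06 ≈ 0.051624
Gain = 20 log₁₀(0.051624) ≈ -25.74 dB

-25.7 dB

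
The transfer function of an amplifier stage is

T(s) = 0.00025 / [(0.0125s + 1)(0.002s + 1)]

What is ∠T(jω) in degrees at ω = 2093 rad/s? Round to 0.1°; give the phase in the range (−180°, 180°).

At ω = 2093 rad/s:
pole (1 + j2093·0.0125) = 1 + j26.1625 → |·| ≈ 26.182, ∠ ≈ 87.81°
pole (1 + j2093·0.002) = 1 + j4.186 → |·| ≈ 4.3038, ∠ ≈ 76.56°
∠T = (0°) − (87.81° + 76.56°) = -164.37°

-164.4°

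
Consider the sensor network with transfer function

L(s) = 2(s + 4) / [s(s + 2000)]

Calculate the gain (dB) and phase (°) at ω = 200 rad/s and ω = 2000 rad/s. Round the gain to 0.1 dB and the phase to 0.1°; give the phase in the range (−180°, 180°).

At s = jω = j200:
zero (s+4): 4 + j200 → |·| = √(4²+200²) = √40016 ≈ 200.04, ∠ = arctan(200/4) ≈ 88.85°
pole (s+2000): 2000 + j200 → |·| = √(2000²+200²) = √4040000 ≈ 2010, ∠ = arctan(200/2000) ≈ 5.71°
pole at origin: |s| = 200, ∠ = 90.00° (in denominator)
|L| = 2 · 200.04 / 4.02e+05 ≈ 0.00099522
Gain = 20 log₁₀(0.00099522) ≈ -60.04 dB
∠L = 88.85° − 95.71° = -6.86°

At s = jω = j2000:
zero (s+4): 4 + j2000 → |·| = √(4²+2000²) = √4000016 ≈ 2000, ∠ = arctan(2000/4) ≈ 89.89°
pole (s+2000): 2000 + j2000 → |·| = √(2000²+2000²) = √8000000 ≈ 2828.4, ∠ = arctan(2000/2000) ≈ 45.00°
pole at origin: |s| = 2000, ∠ = 90.00° (in denominator)
|L| = 2 · 2000 / 5.6568e+06 ≈ 0.00070711
Gain = 20 log₁₀(0.00070711) ≈ -63.01 dB
∠L = 89.89° − 135.00° = -45.11°

ω = 200: -60.0 dB, -6.9°; ω = 2000: -63.0 dB, -45.1°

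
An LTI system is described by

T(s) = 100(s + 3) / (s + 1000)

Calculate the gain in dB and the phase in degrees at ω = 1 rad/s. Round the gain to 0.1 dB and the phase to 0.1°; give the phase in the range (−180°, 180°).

At s = jω = j1:
zero (s+3): 3 + j1 → |·| = √(3²+1²) = √10 ≈ 3.1623, ∠ = arctan(1/3) ≈ 18.43°
pole (s+1000): 1000 + j1 → |·| = √(1000²+1²) = √1000001 ≈ 1000, ∠ = arctan(1/1000) ≈ 0.06°
|T| = 100 · 3.1623 / 1000 ≈ 0.31623
Gain = 20 log₁₀(0.31623) ≈ -10.00 dB
∠T = 18.43° − 0.06° = 18.37°

-10.0 dB, 18.4°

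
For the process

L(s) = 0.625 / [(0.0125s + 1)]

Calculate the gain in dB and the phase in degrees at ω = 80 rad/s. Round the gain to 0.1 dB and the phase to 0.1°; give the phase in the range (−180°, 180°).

At ω = 80 rad/s:
pole (1 + j80·0.0125) = 1 + j1 → |·| ≈ 1.4142, ∠ ≈ 45.00°
|L| = 0.625 · 1 / (1.4142) ≈ 0.44195
Gain = 20 log₁₀(0.44195) ≈ -7.09 dB
∠L = (0°) − (45.00°) = -45.00°

-7.1 dB, -45.0°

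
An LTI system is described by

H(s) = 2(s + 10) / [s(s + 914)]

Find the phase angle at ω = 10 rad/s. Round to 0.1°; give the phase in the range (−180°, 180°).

-45.6°

At s = jω = j10:
zero (s+10): 10 + j10 → |·| = √(10²+10²) = √200 ≈ 14.142, ∠ = arctan(10/10) ≈ 45.00°
pole (s+914): 914 + j10 → |·| = √(914²+10²) = √835496 ≈ 914.05, ∠ = arctan(10/914) ≈ 0.63°
pole at origin: |s| = 10, ∠ = 90.00° (in denominator)
∠H = 45.00° − 90.63° = -45.63°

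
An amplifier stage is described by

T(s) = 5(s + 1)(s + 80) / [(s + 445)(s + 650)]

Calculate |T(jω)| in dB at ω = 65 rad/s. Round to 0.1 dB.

-18.9 dB

At s = jω = j65:
zero (s+1): 1 + j65 → |·| = √(1²+65²) = √4226 ≈ 65.008, ∠ = arctan(65/1) ≈ 89.12°
zero (s+80): 80 + j65 → |·| = √(80²+65²) = √10625 ≈ 103.08, ∠ = arctan(65/80) ≈ 39.09°
pole (s+445): 445 + j65 → |·| = √(445²+65²) = √202250 ≈ 449.72, ∠ = arctan(65/445) ≈ 8.31°
pole (s+650): 650 + j65 → |·| = √(650²+65²) = √426725 ≈ 653.24, ∠ = arctan(65/650) ≈ 5.71°
|T| = 5 · 6701 / 2.9378e+05 ≈ 0.11405
Gain = 20 log₁₀(0.11405) ≈ -18.86 dB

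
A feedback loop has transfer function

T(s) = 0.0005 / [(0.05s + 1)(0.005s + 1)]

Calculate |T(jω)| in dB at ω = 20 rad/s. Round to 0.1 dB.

-69.1 dB

At ω = 20 rad/s:
pole (1 + j20·0.05) = 1 + j1 → |·| ≈ 1.4142, ∠ ≈ 45.00°
pole (1 + j20·0.005) = 1 + j0.1 → |·| ≈ 1.005, ∠ ≈ 5.71°
|T| = 0.0005 · 1 / (1.4142 · 1.005) ≈ 0.0003518
Gain = 20 log₁₀(0.0003518) ≈ -69.07 dB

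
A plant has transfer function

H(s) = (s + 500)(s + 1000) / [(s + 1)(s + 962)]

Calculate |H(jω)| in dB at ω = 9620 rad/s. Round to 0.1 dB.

0.0 dB

At s = jω = j9620:
zero (s+500): 500 + j9620 → |·| = √(500²+9620²) = √92794400 ≈ 9633, ∠ = arctan(9620/500) ≈ 87.02°
zero (s+1000): 1000 + j9620 → |·| = √(1000²+9620²) = √93544400 ≈ 9671.8, ∠ = arctan(9620/1000) ≈ 84.07°
pole (s+1): 1 + j9620 → |·| = √(1²+9620²) = √92544401 ≈ 9620, ∠ = arctan(9620/1) ≈ 89.99°
pole (s+962): 962 + j9620 → |·| = √(962²+9620²) = √93469844 ≈ 9668, ∠ = arctan(9620/962) ≈ 84.29°
|H| = 1 · 9.3168e+07 / 9.3006e+07 ≈ 1.0017
Gain = 20 log₁₀(1.0017) ≈ 0.01 dB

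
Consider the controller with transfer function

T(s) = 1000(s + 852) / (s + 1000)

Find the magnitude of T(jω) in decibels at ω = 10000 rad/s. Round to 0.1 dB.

60.0 dB

At s = jω = j10000:
zero (s+852): 852 + j10000 → |·| = √(852²+10000²) = √100725904 ≈ 10036, ∠ = arctan(10000/852) ≈ 85.13°
pole (s+1000): 1000 + j10000 → |·| = √(1000²+10000²) = √101000000 ≈ 10050, ∠ = arctan(10000/1000) ≈ 84.29°
|T| = 1000 · 10036 / 10050 ≈ 998.61
Gain = 20 log₁₀(998.61) ≈ 59.99 dB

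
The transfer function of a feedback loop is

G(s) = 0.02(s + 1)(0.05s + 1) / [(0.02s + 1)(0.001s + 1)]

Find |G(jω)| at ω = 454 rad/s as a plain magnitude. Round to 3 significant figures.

20.6

At ω = 454 rad/s:
zero (1 + j454·1) = 1 + j454 → |·| ≈ 454, ∠ ≈ 89.87°
zero (1 + j454·0.05) = 1 + j22.7 → |·| ≈ 22.722, ∠ ≈ 87.48°
pole (1 + j454·0.02) = 1 + j9.08 → |·| ≈ 9.1349, ∠ ≈ 83.72°
pole (1 + j454·0.001) = 1 + j0.454 → |·| ≈ 1.0982, ∠ ≈ 24.42°
|G| = 0.02 · 454 · 22.722 / (9.1349 · 1.0982) ≈ 20.566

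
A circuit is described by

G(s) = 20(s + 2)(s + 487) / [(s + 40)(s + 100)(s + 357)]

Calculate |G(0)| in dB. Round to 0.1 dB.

-37.3 dB

G(0) = 20·2·487 / (40·100·357) ≈ 0.013641
20 log₁₀(0.013641) ≈ -37.30 dB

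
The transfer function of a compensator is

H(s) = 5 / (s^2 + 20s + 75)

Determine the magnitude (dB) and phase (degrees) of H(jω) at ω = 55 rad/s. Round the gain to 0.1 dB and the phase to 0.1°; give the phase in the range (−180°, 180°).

Substitute s = j55:
Numerator: 5 = 5 + j0
Denominator: (j55)^2 + 20(j55) + 75 = -2950 + j1100
|N| = √(5² + 0²) ≈ 5, ∠N ≈ 0.00°
|D| = √(2950² + 1100²) ≈ 3148.4, ∠D ≈ 159.55°
|H| = 5 / 3148.4 ≈ 0.0015881
Gain = 20 log₁₀(0.0015881) ≈ -55.98 dB
∠H = 0.00° − 159.55° = -159.55°

-56.0 dB, -159.6°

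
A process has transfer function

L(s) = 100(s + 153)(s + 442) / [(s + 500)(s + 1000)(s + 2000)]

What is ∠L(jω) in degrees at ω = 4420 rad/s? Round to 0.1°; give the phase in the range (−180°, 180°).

At s = jω = j4420:
zero (s+153): 153 + j4420 → |·| = √(153²+4420²) = √19559809 ≈ 4422.6, ∠ = arctan(4420/153) ≈ 88.02°
zero (s+442): 442 + j4420 → |·| = √(442²+4420²) = √19731764 ≈ 4442, ∠ = arctan(4420/442) ≈ 84.29°
pole (s+500): 500 + j4420 → |·| = √(500²+4420²) = √19786400 ≈ 4448.2, ∠ = arctan(4420/500) ≈ 83.55°
pole (s+1000): 1000 + j4420 → |·| = √(1000²+4420²) = √20536400 ≈ 4531.7, ∠ = arctan(4420/1000) ≈ 77.25°
pole (s+2000): 2000 + j4420 → |·| = √(2000²+4420²) = √23536400 ≈ 4851.4, ∠ = arctan(4420/2000) ≈ 65.65°
∠L = 172.31° − 226.45° = -54.14°

-54.1°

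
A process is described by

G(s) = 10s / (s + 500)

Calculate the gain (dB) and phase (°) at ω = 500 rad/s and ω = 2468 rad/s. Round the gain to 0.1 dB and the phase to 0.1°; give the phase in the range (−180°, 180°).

ω = 500: 17.0 dB, 45.0°; ω = 2468: 19.8 dB, 11.5°

At s = jω = j500:
zero at origin: s = j500 → |·| = 500, ∠ = 90.00°
pole (s+500): 500 + j500 → |·| = √(500²+500²) = √500000 ≈ 707.11, ∠ = arctan(500/500) ≈ 45.00°
|G| = 10 · 500 / 707.11 ≈ 7.071
Gain = 20 log₁₀(7.071) ≈ 16.99 dB
∠G = 90.00° − 45.00° = 45.00°

At s = jω = j2468:
zero at origin: s = j2468 → |·| = 2468, ∠ = 90.00°
pole (s+500): 500 + j2468 → |·| = √(500²+2468²) = √6341024 ≈ 2518.1, ∠ = arctan(2468/500) ≈ 78.55°
|G| = 10 · 2468 / 2518.1 ≈ 9.801
Gain = 20 log₁₀(9.801) ≈ 19.83 dB
∠G = 90.00° − 78.55° = 11.45°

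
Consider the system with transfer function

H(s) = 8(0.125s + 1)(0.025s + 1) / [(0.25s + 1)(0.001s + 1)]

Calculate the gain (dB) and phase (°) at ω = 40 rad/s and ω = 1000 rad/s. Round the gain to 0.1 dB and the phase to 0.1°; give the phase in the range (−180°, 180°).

At ω = 40 rad/s:
zero (1 + j40·0.125) = 1 + j5 → |·| ≈ 5.099, ∠ ≈ 78.69°
zero (1 + j40·0.025) = 1 + j1 → |·| ≈ 1.4142, ∠ ≈ 45.00°
pole (1 + j40·0.25) = 1 + j10 → |·| ≈ 10.05, ∠ ≈ 84.29°
pole (1 + j40·0.001) = 1 + j0.04 → |·| ≈ 1.0008, ∠ ≈ 2.29°
|H| = 8 · 5.099 · 1.4142 / (10.05 · 1.0008) ≈ 5.7355
Gain = 20 log₁₀(5.7355) ≈ 15.17 dB
∠H = (78.69° + 45.00°) − (84.29° + 2.29°) = 37.11°

At ω = 1000 rad/s:
zero (1 + j1000·0.125) = 1 + j125 → |·| ≈ 125, ∠ ≈ 89.54°
zero (1 + j1000·0.025) = 1 + j25 → |·| ≈ 25.02, ∠ ≈ 87.71°
pole (1 + j1000·0.25) = 1 + j250 → |·| ≈ 250, ∠ ≈ 89.77°
pole (1 + j1000·0.001) = 1 + j1 → |·| ≈ 1.4142, ∠ ≈ 45.00°
|H| = 8 · 125 · 25.02 / (250 · 1.4142) ≈ 70.768
Gain = 20 log₁₀(70.768) ≈ 37.00 dB
∠H = (89.54° + 87.71°) − (89.77° + 45.00°) = 42.48°

ω = 40: 15.2 dB, 37.1°; ω = 1000: 37.0 dB, 42.5°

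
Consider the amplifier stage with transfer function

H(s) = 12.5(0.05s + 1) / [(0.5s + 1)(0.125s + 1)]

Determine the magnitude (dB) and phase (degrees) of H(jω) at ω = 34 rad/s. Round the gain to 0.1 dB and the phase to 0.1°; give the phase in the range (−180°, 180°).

-9.6 dB, -103.9°

At ω = 34 rad/s:
zero (1 + j34·0.05) = 1 + j1.7 → |·| ≈ 1.9723, ∠ ≈ 59.53°
pole (1 + j34·0.5) = 1 + j17 → |·| ≈ 17.029, ∠ ≈ 86.63°
pole (1 + j34·0.125) = 1 + j4.25 → |·| ≈ 4.3661, ∠ ≈ 76.76°
|H| = 12.5 · 1.9723 / (17.029 · 4.3661) ≈ 0.33159
Gain = 20 log₁₀(0.33159) ≈ -9.59 dB
∠H = (59.53°) − (86.63° + 76.76°) = -103.86°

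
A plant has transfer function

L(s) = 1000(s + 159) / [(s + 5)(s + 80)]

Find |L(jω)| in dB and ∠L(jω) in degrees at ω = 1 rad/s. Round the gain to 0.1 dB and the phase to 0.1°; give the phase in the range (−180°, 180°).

At s = jω = j1:
zero (s+159): 159 + j1 → |·| = √(159²+1²) = √25282 ≈ 159, ∠ = arctan(1/159) ≈ 0.36°
pole (s+5): 5 + j1 → |·| = √(5²+1²) = √26 ≈ 5.099, ∠ = arctan(1/5) ≈ 11.31°
pole (s+80): 80 + j1 → |·| = √(80²+1²) = √6401 ≈ 80.006, ∠ = arctan(1/80) ≈ 0.72°
|L| = 1000 · 159 / 407.95 ≈ 389.75
Gain = 20 log₁₀(389.75) ≈ 51.82 dB
∠L = 0.36° − 12.03° = -11.67°

51.8 dB, -11.7°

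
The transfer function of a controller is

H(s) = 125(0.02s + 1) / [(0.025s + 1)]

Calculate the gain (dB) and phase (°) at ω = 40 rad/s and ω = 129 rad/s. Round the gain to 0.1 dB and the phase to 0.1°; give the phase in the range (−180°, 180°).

ω = 40: 41.1 dB, -6.3°; ω = 129: 40.2 dB, -4.0°

At ω = 40 rad/s:
zero (1 + j40·0.02) = 1 + j0.8 → |·| ≈ 1.2806, ∠ ≈ 38.66°
pole (1 + j40·0.025) = 1 + j1 → |·| ≈ 1.4142, ∠ ≈ 45.00°
|H| = 125 · 1.2806 / (1.4142) ≈ 113.19
Gain = 20 log₁₀(113.19) ≈ 41.08 dB
∠H = (38.66°) − (45.00°) = -6.34°

At ω = 129 rad/s:
zero (1 + j129·0.02) = 1 + j2.58 → |·| ≈ 2.767, ∠ ≈ 68.81°
pole (1 + j129·0.025) = 1 + j3.225 → |·| ≈ 3.3765, ∠ ≈ 72.77°
|H| = 125 · 2.767 / (3.3765) ≈ 102.44
Gain = 20 log₁₀(102.44) ≈ 40.21 dB
∠H = (68.81°) − (72.77°) = -3.96°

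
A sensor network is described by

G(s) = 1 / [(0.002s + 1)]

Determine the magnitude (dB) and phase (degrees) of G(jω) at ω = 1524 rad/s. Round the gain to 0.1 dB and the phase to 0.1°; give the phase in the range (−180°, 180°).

At ω = 1524 rad/s:
pole (1 + j1524·0.002) = 1 + j3.048 → |·| ≈ 3.2079, ∠ ≈ 71.84°
|G| = 1 · 1 / (3.2079) ≈ 0.31173
Gain = 20 log₁₀(0.31173) ≈ -10.12 dB
∠G = (0°) − (71.84°) = -71.84°

-10.1 dB, -71.8°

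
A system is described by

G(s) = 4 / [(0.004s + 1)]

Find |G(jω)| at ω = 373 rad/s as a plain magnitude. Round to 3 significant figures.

At ω = 373 rad/s:
pole (1 + j373·0.004) = 1 + j1.492 → |·| ≈ 1.7961, ∠ ≈ 56.17°
|G| = 4 · 1 / (1.7961) ≈ 2.227

2.23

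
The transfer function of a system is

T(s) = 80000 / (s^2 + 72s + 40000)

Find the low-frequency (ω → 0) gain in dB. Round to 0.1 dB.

6.0 dB

T(0) = 80000 / 40000 = 2
20 log₁₀(2) ≈ 6.02 dB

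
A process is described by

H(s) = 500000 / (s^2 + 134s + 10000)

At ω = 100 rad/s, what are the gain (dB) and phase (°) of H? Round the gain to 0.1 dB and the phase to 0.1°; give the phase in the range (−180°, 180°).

31.4 dB, -90.0°

At s = jω = j100:
quadratic: (j100)² + 134·j100 + 10000 = 0 + j13400 → |·| ≈ 13400, ∠ ≈ 90.00°
|H| = 500000 / 13400 ≈ 37.313
Gain = 20 log₁₀(37.313) ≈ 31.44 dB
∠H = 0.00° − 90.00° = -90.00°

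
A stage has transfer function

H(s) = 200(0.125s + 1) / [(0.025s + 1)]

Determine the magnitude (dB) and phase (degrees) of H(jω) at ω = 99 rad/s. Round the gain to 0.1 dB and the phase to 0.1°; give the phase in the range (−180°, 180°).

At ω = 99 rad/s:
zero (1 + j99·0.125) = 1 + j12.375 → |·| ≈ 12.415, ∠ ≈ 85.38°
pole (1 + j99·0.025) = 1 + j2.475 → |·| ≈ 2.6694, ∠ ≈ 68.00°
|H| = 200 · 12.415 / (2.6694) ≈ 930.17
Gain = 20 log₁₀(930.17) ≈ 59.37 dB
∠H = (85.38°) − (68.00°) = 17.38°

59.4 dB, 17.4°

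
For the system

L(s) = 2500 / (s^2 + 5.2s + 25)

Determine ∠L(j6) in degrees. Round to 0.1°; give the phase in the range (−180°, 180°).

-109.4°

At s = jω = j6:
quadratic: (j6)² + 5.2·j6 + 25 = -11 + j31.2 → |·| ≈ 33.082, ∠ ≈ 109.42°
∠L = 0.00° − 109.42° = -109.42°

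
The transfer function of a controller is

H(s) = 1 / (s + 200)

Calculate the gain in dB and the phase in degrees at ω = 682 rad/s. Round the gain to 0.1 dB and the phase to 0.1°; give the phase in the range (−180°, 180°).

Substitute s = j682:
Numerator: 1 = 1 + j0
Denominator: (j682) + 200 = 200 + j682
|N| = √(1² + 0²) ≈ 1, ∠N ≈ 0.00°
|D| = √(200² + 682²) ≈ 710.72, ∠D ≈ 73.66°
|H| = 1 / 710.72 ≈ 0.001407
Gain = 20 log₁₀(0.001407) ≈ -57.03 dB
∠H = 0.00° − 73.66° = -73.66°

-57.0 dB, -73.7°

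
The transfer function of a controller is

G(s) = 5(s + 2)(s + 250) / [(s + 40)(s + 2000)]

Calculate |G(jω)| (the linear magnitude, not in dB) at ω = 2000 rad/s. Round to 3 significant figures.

At s = jω = j2000:
zero (s+2): 2 + j2000 → |·| = √(2²+2000²) = √4000004 ≈ 2000, ∠ = arctan(2000/2) ≈ 89.94°
zero (s+250): 250 + j2000 → |·| = √(250²+2000²) = √4062500 ≈ 2015.6, ∠ = arctan(2000/250) ≈ 82.87°
pole (s+40): 40 + j2000 → |·| = √(40²+2000²) = √4001600 ≈ 2000.4, ∠ = arctan(2000/40) ≈ 88.85°
pole (s+2000): 2000 + j2000 → |·| = √(2000²+2000²) = √8000000 ≈ 2828.4, ∠ = arctan(2000/2000) ≈ 45.00°
|G| = 5 · 4.0312e+06 / 5.6579e+06 ≈ 3.5625

3.56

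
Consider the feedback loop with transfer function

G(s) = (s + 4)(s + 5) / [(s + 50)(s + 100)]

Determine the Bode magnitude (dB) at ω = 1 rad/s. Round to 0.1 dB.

-47.5 dB

At s = jω = j1:
zero (s+4): 4 + j1 → |·| = √(4²+1²) = √17 ≈ 4.1231, ∠ = arctan(1/4) ≈ 14.04°
zero (s+5): 5 + j1 → |·| = √(5²+1²) = √26 ≈ 5.099, ∠ = arctan(1/5) ≈ 11.31°
pole (s+50): 50 + j1 → |·| = √(50²+1²) = √2501 ≈ 50.01, ∠ = arctan(1/50) ≈ 1.15°
pole (s+100): 100 + j1 → |·| = √(100²+1²) = √10001 ≈ 100, ∠ = arctan(1/100) ≈ 0.57°
|G| = 1 · 21.024 / 5001 ≈ 0.004204
Gain = 20 log₁₀(0.004204) ≈ -47.53 dB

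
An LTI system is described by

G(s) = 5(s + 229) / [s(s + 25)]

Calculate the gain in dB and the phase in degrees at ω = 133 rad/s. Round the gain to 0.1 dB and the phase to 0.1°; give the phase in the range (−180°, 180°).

-22.7 dB, -139.2°

At s = jω = j133:
zero (s+229): 229 + j133 → |·| = √(229²+133²) = √70130 ≈ 264.82, ∠ = arctan(133/229) ≈ 30.15°
pole (s+25): 25 + j133 → |·| = √(25²+133²) = √18314 ≈ 135.33, ∠ = arctan(133/25) ≈ 79.35°
pole at origin: |s| = 133, ∠ = 90.00° (in denominator)
|G| = 5 · 264.82 / 17999 ≈ 0.073565
Gain = 20 log₁₀(0.073565) ≈ -22.67 dB
∠G = 30.15° − 169.35° = -139.20°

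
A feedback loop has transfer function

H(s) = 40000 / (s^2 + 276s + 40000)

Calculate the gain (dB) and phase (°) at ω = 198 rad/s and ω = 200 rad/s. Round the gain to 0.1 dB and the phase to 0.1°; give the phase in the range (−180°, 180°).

At s = jω = j198:
quadratic: (j198)² + 276·j198 + 40000 = 796 + j54648 → |·| ≈ 54654, ∠ ≈ 89.17°
|H| = 40000 / 54654 ≈ 0.73188
Gain = 20 log₁₀(0.73188) ≈ -2.71 dB
∠H = 0.00° − 89.17° = -89.17°

At s = jω = j200:
quadratic: (j200)² + 276·j200 + 40000 = 0 + j55200 → |·| ≈ 55200, ∠ ≈ 90.00°
|H| = 40000 / 55200 ≈ 0.72464
Gain = 20 log₁₀(0.72464) ≈ -2.80 dB
∠H = 0.00° − 90.00° = -90.00°

ω = 198: -2.7 dB, -89.2°; ω = 200: -2.8 dB, -90.0°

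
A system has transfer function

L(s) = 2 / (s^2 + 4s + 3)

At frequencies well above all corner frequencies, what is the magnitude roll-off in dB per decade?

-40 dB/decade

Each pole contributes −20 dB/decade at high frequency; each zero contributes +20 dB/decade.
Net: 0 zero(s) − 2 pole(s) → -40 dB/decade.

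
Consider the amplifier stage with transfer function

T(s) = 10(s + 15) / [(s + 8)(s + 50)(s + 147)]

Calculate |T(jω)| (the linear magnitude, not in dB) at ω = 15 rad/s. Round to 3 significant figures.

At s = jω = j15:
zero (s+15): 15 + j15 → |·| = √(15²+15²) = √450 ≈ 21.213, ∠ = arctan(15/15) ≈ 45.00°
pole (s+8): 8 + j15 → |·| = √(8²+15²) = √289 ≈ 17, ∠ = arctan(15/8) ≈ 61.93°
pole (s+50): 50 + j15 → |·| = √(50²+15²) = √2725 ≈ 52.202, ∠ = arctan(15/50) ≈ 16.70°
pole (s+147): 147 + j15 → |·| = √(147²+15²) = √21834 ≈ 147.76, ∠ = arctan(15/147) ≈ 5.83°
|T| = 10 · 21.213 / 1.3113e+05 ≈ 0.0016177

0.00162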